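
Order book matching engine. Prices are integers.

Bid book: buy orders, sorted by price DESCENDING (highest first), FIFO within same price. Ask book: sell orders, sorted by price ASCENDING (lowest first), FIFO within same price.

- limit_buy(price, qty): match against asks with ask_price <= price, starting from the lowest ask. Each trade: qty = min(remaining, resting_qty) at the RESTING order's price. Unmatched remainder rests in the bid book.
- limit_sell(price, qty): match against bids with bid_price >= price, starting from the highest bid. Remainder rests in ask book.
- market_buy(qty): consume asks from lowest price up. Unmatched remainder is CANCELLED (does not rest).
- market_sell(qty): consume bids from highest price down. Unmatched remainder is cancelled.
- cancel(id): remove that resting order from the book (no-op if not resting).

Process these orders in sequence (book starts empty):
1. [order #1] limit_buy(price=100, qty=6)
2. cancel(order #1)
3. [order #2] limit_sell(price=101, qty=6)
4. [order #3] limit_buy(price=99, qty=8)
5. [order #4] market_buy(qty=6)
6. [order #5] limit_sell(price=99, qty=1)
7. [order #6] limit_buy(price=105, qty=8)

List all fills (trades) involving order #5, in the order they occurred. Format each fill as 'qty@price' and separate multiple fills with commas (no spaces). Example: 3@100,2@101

Answer: 1@99

Derivation:
After op 1 [order #1] limit_buy(price=100, qty=6): fills=none; bids=[#1:6@100] asks=[-]
After op 2 cancel(order #1): fills=none; bids=[-] asks=[-]
After op 3 [order #2] limit_sell(price=101, qty=6): fills=none; bids=[-] asks=[#2:6@101]
After op 4 [order #3] limit_buy(price=99, qty=8): fills=none; bids=[#3:8@99] asks=[#2:6@101]
After op 5 [order #4] market_buy(qty=6): fills=#4x#2:6@101; bids=[#3:8@99] asks=[-]
After op 6 [order #5] limit_sell(price=99, qty=1): fills=#3x#5:1@99; bids=[#3:7@99] asks=[-]
After op 7 [order #6] limit_buy(price=105, qty=8): fills=none; bids=[#6:8@105 #3:7@99] asks=[-]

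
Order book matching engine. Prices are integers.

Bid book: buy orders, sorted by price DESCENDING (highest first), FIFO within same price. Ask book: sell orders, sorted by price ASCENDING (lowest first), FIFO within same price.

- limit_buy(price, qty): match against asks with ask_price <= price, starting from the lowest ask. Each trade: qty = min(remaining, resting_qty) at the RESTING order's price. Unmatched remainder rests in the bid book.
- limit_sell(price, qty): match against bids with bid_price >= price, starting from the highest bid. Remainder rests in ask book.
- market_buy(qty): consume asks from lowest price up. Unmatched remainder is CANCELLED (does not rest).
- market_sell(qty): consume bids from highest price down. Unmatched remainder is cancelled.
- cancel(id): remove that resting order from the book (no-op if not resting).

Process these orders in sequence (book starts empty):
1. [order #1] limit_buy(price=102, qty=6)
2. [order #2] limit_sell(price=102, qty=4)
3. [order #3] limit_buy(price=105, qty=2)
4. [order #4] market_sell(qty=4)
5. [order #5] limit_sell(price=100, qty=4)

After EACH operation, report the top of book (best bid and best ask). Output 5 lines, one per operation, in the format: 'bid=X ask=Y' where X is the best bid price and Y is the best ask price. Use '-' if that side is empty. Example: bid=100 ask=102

Answer: bid=102 ask=-
bid=102 ask=-
bid=105 ask=-
bid=- ask=-
bid=- ask=100

Derivation:
After op 1 [order #1] limit_buy(price=102, qty=6): fills=none; bids=[#1:6@102] asks=[-]
After op 2 [order #2] limit_sell(price=102, qty=4): fills=#1x#2:4@102; bids=[#1:2@102] asks=[-]
After op 3 [order #3] limit_buy(price=105, qty=2): fills=none; bids=[#3:2@105 #1:2@102] asks=[-]
After op 4 [order #4] market_sell(qty=4): fills=#3x#4:2@105 #1x#4:2@102; bids=[-] asks=[-]
After op 5 [order #5] limit_sell(price=100, qty=4): fills=none; bids=[-] asks=[#5:4@100]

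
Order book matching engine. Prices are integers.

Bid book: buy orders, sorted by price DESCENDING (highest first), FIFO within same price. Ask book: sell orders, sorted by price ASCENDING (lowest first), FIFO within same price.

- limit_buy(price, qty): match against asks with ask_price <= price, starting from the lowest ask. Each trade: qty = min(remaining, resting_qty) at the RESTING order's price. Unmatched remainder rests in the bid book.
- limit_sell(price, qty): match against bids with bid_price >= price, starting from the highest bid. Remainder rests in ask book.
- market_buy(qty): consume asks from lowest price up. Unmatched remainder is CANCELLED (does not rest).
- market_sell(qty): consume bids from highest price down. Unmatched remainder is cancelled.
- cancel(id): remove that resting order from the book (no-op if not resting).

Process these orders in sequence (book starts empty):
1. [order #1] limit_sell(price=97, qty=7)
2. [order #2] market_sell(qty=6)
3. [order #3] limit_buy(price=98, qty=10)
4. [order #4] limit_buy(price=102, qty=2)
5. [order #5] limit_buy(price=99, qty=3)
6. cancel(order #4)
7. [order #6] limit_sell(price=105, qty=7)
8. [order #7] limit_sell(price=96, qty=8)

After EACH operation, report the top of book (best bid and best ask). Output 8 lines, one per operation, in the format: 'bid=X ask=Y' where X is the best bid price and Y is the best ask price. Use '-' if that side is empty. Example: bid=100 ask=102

After op 1 [order #1] limit_sell(price=97, qty=7): fills=none; bids=[-] asks=[#1:7@97]
After op 2 [order #2] market_sell(qty=6): fills=none; bids=[-] asks=[#1:7@97]
After op 3 [order #3] limit_buy(price=98, qty=10): fills=#3x#1:7@97; bids=[#3:3@98] asks=[-]
After op 4 [order #4] limit_buy(price=102, qty=2): fills=none; bids=[#4:2@102 #3:3@98] asks=[-]
After op 5 [order #5] limit_buy(price=99, qty=3): fills=none; bids=[#4:2@102 #5:3@99 #3:3@98] asks=[-]
After op 6 cancel(order #4): fills=none; bids=[#5:3@99 #3:3@98] asks=[-]
After op 7 [order #6] limit_sell(price=105, qty=7): fills=none; bids=[#5:3@99 #3:3@98] asks=[#6:7@105]
After op 8 [order #7] limit_sell(price=96, qty=8): fills=#5x#7:3@99 #3x#7:3@98; bids=[-] asks=[#7:2@96 #6:7@105]

Answer: bid=- ask=97
bid=- ask=97
bid=98 ask=-
bid=102 ask=-
bid=102 ask=-
bid=99 ask=-
bid=99 ask=105
bid=- ask=96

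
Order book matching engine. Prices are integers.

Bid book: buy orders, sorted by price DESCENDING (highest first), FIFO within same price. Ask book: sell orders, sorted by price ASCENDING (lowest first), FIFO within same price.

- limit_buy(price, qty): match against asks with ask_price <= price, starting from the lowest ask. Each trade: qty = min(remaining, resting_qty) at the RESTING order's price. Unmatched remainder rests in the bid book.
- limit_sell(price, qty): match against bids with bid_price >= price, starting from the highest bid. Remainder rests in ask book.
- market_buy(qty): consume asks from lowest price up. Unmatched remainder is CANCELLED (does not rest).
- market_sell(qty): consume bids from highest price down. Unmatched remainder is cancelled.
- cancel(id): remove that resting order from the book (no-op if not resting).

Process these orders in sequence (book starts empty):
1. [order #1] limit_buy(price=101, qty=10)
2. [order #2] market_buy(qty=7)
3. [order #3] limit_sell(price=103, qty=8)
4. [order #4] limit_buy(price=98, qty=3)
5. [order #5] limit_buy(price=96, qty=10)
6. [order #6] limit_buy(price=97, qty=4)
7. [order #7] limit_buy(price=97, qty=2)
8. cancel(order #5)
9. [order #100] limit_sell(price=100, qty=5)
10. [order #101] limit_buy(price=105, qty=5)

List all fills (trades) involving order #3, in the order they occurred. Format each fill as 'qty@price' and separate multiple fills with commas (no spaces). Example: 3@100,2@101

After op 1 [order #1] limit_buy(price=101, qty=10): fills=none; bids=[#1:10@101] asks=[-]
After op 2 [order #2] market_buy(qty=7): fills=none; bids=[#1:10@101] asks=[-]
After op 3 [order #3] limit_sell(price=103, qty=8): fills=none; bids=[#1:10@101] asks=[#3:8@103]
After op 4 [order #4] limit_buy(price=98, qty=3): fills=none; bids=[#1:10@101 #4:3@98] asks=[#3:8@103]
After op 5 [order #5] limit_buy(price=96, qty=10): fills=none; bids=[#1:10@101 #4:3@98 #5:10@96] asks=[#3:8@103]
After op 6 [order #6] limit_buy(price=97, qty=4): fills=none; bids=[#1:10@101 #4:3@98 #6:4@97 #5:10@96] asks=[#3:8@103]
After op 7 [order #7] limit_buy(price=97, qty=2): fills=none; bids=[#1:10@101 #4:3@98 #6:4@97 #7:2@97 #5:10@96] asks=[#3:8@103]
After op 8 cancel(order #5): fills=none; bids=[#1:10@101 #4:3@98 #6:4@97 #7:2@97] asks=[#3:8@103]
After op 9 [order #100] limit_sell(price=100, qty=5): fills=#1x#100:5@101; bids=[#1:5@101 #4:3@98 #6:4@97 #7:2@97] asks=[#3:8@103]
After op 10 [order #101] limit_buy(price=105, qty=5): fills=#101x#3:5@103; bids=[#1:5@101 #4:3@98 #6:4@97 #7:2@97] asks=[#3:3@103]

Answer: 5@103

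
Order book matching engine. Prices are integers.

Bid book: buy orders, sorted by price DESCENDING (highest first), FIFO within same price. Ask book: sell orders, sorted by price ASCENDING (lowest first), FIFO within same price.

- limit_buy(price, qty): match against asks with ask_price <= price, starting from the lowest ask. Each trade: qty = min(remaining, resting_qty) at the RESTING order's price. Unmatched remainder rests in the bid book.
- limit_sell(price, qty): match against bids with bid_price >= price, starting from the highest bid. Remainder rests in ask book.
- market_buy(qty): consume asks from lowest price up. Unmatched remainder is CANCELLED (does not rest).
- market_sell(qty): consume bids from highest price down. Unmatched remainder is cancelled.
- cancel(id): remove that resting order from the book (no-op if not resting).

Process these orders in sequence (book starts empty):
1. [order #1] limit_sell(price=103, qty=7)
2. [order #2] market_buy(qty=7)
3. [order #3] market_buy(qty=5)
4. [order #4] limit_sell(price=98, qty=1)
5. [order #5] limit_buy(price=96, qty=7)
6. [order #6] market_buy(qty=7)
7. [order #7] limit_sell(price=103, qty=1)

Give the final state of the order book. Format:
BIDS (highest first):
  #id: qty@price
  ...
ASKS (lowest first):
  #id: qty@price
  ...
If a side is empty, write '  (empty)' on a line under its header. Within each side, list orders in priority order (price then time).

Answer: BIDS (highest first):
  #5: 7@96
ASKS (lowest first):
  #7: 1@103

Derivation:
After op 1 [order #1] limit_sell(price=103, qty=7): fills=none; bids=[-] asks=[#1:7@103]
After op 2 [order #2] market_buy(qty=7): fills=#2x#1:7@103; bids=[-] asks=[-]
After op 3 [order #3] market_buy(qty=5): fills=none; bids=[-] asks=[-]
After op 4 [order #4] limit_sell(price=98, qty=1): fills=none; bids=[-] asks=[#4:1@98]
After op 5 [order #5] limit_buy(price=96, qty=7): fills=none; bids=[#5:7@96] asks=[#4:1@98]
After op 6 [order #6] market_buy(qty=7): fills=#6x#4:1@98; bids=[#5:7@96] asks=[-]
After op 7 [order #7] limit_sell(price=103, qty=1): fills=none; bids=[#5:7@96] asks=[#7:1@103]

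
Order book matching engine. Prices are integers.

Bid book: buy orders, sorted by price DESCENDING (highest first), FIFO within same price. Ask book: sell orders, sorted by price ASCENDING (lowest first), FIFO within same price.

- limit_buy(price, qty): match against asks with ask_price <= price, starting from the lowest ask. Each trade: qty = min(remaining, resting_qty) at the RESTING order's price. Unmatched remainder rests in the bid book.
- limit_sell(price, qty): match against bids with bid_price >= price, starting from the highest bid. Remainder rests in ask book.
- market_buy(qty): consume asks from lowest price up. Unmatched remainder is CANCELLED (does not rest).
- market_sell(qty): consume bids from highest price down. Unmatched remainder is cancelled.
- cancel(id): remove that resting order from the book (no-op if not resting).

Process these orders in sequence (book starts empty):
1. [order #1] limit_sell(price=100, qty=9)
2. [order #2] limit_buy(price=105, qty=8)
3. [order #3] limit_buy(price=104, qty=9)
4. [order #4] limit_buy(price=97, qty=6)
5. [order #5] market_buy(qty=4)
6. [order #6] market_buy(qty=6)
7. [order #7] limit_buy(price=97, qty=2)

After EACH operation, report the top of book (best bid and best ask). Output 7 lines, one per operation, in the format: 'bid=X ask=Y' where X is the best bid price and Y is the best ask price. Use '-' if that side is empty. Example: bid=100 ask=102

Answer: bid=- ask=100
bid=- ask=100
bid=104 ask=-
bid=104 ask=-
bid=104 ask=-
bid=104 ask=-
bid=104 ask=-

Derivation:
After op 1 [order #1] limit_sell(price=100, qty=9): fills=none; bids=[-] asks=[#1:9@100]
After op 2 [order #2] limit_buy(price=105, qty=8): fills=#2x#1:8@100; bids=[-] asks=[#1:1@100]
After op 3 [order #3] limit_buy(price=104, qty=9): fills=#3x#1:1@100; bids=[#3:8@104] asks=[-]
After op 4 [order #4] limit_buy(price=97, qty=6): fills=none; bids=[#3:8@104 #4:6@97] asks=[-]
After op 5 [order #5] market_buy(qty=4): fills=none; bids=[#3:8@104 #4:6@97] asks=[-]
After op 6 [order #6] market_buy(qty=6): fills=none; bids=[#3:8@104 #4:6@97] asks=[-]
After op 7 [order #7] limit_buy(price=97, qty=2): fills=none; bids=[#3:8@104 #4:6@97 #7:2@97] asks=[-]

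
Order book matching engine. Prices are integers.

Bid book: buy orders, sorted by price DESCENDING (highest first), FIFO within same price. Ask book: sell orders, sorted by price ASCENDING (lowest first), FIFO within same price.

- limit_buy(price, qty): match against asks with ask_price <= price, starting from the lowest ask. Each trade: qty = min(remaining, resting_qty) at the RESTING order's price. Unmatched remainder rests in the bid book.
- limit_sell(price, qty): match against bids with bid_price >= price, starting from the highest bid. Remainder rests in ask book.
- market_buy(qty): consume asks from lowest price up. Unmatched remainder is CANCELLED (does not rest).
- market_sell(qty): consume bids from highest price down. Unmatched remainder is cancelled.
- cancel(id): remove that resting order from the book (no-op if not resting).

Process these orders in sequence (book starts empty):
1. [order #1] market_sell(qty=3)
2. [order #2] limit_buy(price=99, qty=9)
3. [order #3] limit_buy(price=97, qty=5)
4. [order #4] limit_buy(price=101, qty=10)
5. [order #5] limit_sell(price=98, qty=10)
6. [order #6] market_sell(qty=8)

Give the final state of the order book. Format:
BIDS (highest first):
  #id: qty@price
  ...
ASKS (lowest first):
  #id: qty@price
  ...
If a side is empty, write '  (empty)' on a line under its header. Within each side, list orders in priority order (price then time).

Answer: BIDS (highest first):
  #2: 1@99
  #3: 5@97
ASKS (lowest first):
  (empty)

Derivation:
After op 1 [order #1] market_sell(qty=3): fills=none; bids=[-] asks=[-]
After op 2 [order #2] limit_buy(price=99, qty=9): fills=none; bids=[#2:9@99] asks=[-]
After op 3 [order #3] limit_buy(price=97, qty=5): fills=none; bids=[#2:9@99 #3:5@97] asks=[-]
After op 4 [order #4] limit_buy(price=101, qty=10): fills=none; bids=[#4:10@101 #2:9@99 #3:5@97] asks=[-]
After op 5 [order #5] limit_sell(price=98, qty=10): fills=#4x#5:10@101; bids=[#2:9@99 #3:5@97] asks=[-]
After op 6 [order #6] market_sell(qty=8): fills=#2x#6:8@99; bids=[#2:1@99 #3:5@97] asks=[-]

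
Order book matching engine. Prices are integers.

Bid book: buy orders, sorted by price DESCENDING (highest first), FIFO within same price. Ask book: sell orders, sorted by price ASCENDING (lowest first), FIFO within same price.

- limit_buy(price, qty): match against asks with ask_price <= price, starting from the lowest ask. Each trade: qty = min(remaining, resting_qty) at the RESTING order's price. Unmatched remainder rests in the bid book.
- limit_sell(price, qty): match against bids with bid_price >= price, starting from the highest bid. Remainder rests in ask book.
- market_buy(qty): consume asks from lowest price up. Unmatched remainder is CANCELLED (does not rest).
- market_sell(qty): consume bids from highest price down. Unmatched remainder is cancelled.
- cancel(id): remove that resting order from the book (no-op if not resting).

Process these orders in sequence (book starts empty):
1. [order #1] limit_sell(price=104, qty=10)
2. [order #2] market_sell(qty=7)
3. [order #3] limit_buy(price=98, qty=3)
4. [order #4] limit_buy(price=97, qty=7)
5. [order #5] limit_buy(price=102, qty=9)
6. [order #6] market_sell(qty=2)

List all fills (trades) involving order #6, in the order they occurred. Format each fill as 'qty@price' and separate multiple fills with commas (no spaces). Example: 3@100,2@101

After op 1 [order #1] limit_sell(price=104, qty=10): fills=none; bids=[-] asks=[#1:10@104]
After op 2 [order #2] market_sell(qty=7): fills=none; bids=[-] asks=[#1:10@104]
After op 3 [order #3] limit_buy(price=98, qty=3): fills=none; bids=[#3:3@98] asks=[#1:10@104]
After op 4 [order #4] limit_buy(price=97, qty=7): fills=none; bids=[#3:3@98 #4:7@97] asks=[#1:10@104]
After op 5 [order #5] limit_buy(price=102, qty=9): fills=none; bids=[#5:9@102 #3:3@98 #4:7@97] asks=[#1:10@104]
After op 6 [order #6] market_sell(qty=2): fills=#5x#6:2@102; bids=[#5:7@102 #3:3@98 #4:7@97] asks=[#1:10@104]

Answer: 2@102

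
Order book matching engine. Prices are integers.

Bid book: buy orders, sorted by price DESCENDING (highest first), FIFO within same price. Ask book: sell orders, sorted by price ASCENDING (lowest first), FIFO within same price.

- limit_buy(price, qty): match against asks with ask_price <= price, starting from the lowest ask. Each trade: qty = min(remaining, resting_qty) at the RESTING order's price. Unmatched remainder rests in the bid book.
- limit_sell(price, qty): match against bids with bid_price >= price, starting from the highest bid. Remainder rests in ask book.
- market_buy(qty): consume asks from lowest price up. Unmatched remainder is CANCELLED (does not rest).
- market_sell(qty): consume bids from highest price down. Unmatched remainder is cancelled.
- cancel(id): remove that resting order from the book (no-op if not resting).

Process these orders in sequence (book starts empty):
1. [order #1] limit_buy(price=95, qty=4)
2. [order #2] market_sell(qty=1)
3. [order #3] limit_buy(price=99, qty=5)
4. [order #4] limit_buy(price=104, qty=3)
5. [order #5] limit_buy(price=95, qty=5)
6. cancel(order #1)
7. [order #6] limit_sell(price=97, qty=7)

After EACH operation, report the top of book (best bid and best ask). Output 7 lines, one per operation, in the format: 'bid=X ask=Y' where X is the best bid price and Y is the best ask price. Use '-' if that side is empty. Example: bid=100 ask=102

Answer: bid=95 ask=-
bid=95 ask=-
bid=99 ask=-
bid=104 ask=-
bid=104 ask=-
bid=104 ask=-
bid=99 ask=-

Derivation:
After op 1 [order #1] limit_buy(price=95, qty=4): fills=none; bids=[#1:4@95] asks=[-]
After op 2 [order #2] market_sell(qty=1): fills=#1x#2:1@95; bids=[#1:3@95] asks=[-]
After op 3 [order #3] limit_buy(price=99, qty=5): fills=none; bids=[#3:5@99 #1:3@95] asks=[-]
After op 4 [order #4] limit_buy(price=104, qty=3): fills=none; bids=[#4:3@104 #3:5@99 #1:3@95] asks=[-]
After op 5 [order #5] limit_buy(price=95, qty=5): fills=none; bids=[#4:3@104 #3:5@99 #1:3@95 #5:5@95] asks=[-]
After op 6 cancel(order #1): fills=none; bids=[#4:3@104 #3:5@99 #5:5@95] asks=[-]
After op 7 [order #6] limit_sell(price=97, qty=7): fills=#4x#6:3@104 #3x#6:4@99; bids=[#3:1@99 #5:5@95] asks=[-]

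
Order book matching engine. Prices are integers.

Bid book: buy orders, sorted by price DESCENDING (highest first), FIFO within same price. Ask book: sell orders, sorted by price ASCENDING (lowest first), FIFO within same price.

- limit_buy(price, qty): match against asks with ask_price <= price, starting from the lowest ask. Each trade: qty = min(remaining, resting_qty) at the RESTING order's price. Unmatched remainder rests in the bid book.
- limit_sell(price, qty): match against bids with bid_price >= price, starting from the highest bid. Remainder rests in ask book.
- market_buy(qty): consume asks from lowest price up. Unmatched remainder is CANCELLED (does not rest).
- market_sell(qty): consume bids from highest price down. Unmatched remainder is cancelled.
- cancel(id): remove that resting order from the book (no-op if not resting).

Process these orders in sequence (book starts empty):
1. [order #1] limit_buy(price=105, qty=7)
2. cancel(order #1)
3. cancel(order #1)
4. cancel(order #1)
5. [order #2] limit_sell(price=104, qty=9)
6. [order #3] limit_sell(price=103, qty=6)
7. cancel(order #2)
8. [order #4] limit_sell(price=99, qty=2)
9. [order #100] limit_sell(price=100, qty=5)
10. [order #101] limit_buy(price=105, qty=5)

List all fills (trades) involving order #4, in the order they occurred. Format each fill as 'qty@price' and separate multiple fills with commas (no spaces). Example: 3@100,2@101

After op 1 [order #1] limit_buy(price=105, qty=7): fills=none; bids=[#1:7@105] asks=[-]
After op 2 cancel(order #1): fills=none; bids=[-] asks=[-]
After op 3 cancel(order #1): fills=none; bids=[-] asks=[-]
After op 4 cancel(order #1): fills=none; bids=[-] asks=[-]
After op 5 [order #2] limit_sell(price=104, qty=9): fills=none; bids=[-] asks=[#2:9@104]
After op 6 [order #3] limit_sell(price=103, qty=6): fills=none; bids=[-] asks=[#3:6@103 #2:9@104]
After op 7 cancel(order #2): fills=none; bids=[-] asks=[#3:6@103]
After op 8 [order #4] limit_sell(price=99, qty=2): fills=none; bids=[-] asks=[#4:2@99 #3:6@103]
After op 9 [order #100] limit_sell(price=100, qty=5): fills=none; bids=[-] asks=[#4:2@99 #100:5@100 #3:6@103]
After op 10 [order #101] limit_buy(price=105, qty=5): fills=#101x#4:2@99 #101x#100:3@100; bids=[-] asks=[#100:2@100 #3:6@103]

Answer: 2@99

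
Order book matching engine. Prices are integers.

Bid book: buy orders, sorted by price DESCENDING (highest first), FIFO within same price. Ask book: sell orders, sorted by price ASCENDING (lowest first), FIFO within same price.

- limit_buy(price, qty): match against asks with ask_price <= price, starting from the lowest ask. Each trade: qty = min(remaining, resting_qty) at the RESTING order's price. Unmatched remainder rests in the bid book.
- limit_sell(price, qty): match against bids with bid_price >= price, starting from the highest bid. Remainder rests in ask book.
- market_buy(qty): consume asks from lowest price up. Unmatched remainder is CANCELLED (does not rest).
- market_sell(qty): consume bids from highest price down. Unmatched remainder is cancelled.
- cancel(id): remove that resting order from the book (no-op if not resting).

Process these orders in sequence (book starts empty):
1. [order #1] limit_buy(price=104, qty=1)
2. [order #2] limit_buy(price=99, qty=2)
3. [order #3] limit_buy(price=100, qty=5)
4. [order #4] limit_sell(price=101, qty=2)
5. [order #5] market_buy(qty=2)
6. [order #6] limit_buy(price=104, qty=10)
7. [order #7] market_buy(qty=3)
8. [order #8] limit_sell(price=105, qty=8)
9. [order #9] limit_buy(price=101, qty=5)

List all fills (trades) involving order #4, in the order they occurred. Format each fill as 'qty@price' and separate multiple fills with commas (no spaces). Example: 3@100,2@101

Answer: 1@104,1@101

Derivation:
After op 1 [order #1] limit_buy(price=104, qty=1): fills=none; bids=[#1:1@104] asks=[-]
After op 2 [order #2] limit_buy(price=99, qty=2): fills=none; bids=[#1:1@104 #2:2@99] asks=[-]
After op 3 [order #3] limit_buy(price=100, qty=5): fills=none; bids=[#1:1@104 #3:5@100 #2:2@99] asks=[-]
After op 4 [order #4] limit_sell(price=101, qty=2): fills=#1x#4:1@104; bids=[#3:5@100 #2:2@99] asks=[#4:1@101]
After op 5 [order #5] market_buy(qty=2): fills=#5x#4:1@101; bids=[#3:5@100 #2:2@99] asks=[-]
After op 6 [order #6] limit_buy(price=104, qty=10): fills=none; bids=[#6:10@104 #3:5@100 #2:2@99] asks=[-]
After op 7 [order #7] market_buy(qty=3): fills=none; bids=[#6:10@104 #3:5@100 #2:2@99] asks=[-]
After op 8 [order #8] limit_sell(price=105, qty=8): fills=none; bids=[#6:10@104 #3:5@100 #2:2@99] asks=[#8:8@105]
After op 9 [order #9] limit_buy(price=101, qty=5): fills=none; bids=[#6:10@104 #9:5@101 #3:5@100 #2:2@99] asks=[#8:8@105]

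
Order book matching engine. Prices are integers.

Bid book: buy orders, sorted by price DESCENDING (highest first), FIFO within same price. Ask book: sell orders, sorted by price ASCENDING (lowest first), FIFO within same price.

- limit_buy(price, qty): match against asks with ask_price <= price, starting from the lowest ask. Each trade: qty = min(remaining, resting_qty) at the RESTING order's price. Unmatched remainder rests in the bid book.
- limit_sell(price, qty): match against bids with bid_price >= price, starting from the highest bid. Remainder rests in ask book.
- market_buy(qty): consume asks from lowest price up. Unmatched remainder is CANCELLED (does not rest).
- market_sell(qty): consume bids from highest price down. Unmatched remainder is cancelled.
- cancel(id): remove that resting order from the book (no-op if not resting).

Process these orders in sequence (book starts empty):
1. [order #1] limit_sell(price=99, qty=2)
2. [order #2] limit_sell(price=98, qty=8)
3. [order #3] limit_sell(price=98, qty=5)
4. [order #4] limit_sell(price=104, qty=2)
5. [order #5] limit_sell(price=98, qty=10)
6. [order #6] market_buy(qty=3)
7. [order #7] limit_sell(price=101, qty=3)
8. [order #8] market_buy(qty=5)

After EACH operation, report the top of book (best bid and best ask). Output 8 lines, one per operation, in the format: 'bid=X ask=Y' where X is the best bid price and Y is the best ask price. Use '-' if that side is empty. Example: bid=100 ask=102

Answer: bid=- ask=99
bid=- ask=98
bid=- ask=98
bid=- ask=98
bid=- ask=98
bid=- ask=98
bid=- ask=98
bid=- ask=98

Derivation:
After op 1 [order #1] limit_sell(price=99, qty=2): fills=none; bids=[-] asks=[#1:2@99]
After op 2 [order #2] limit_sell(price=98, qty=8): fills=none; bids=[-] asks=[#2:8@98 #1:2@99]
After op 3 [order #3] limit_sell(price=98, qty=5): fills=none; bids=[-] asks=[#2:8@98 #3:5@98 #1:2@99]
After op 4 [order #4] limit_sell(price=104, qty=2): fills=none; bids=[-] asks=[#2:8@98 #3:5@98 #1:2@99 #4:2@104]
After op 5 [order #5] limit_sell(price=98, qty=10): fills=none; bids=[-] asks=[#2:8@98 #3:5@98 #5:10@98 #1:2@99 #4:2@104]
After op 6 [order #6] market_buy(qty=3): fills=#6x#2:3@98; bids=[-] asks=[#2:5@98 #3:5@98 #5:10@98 #1:2@99 #4:2@104]
After op 7 [order #7] limit_sell(price=101, qty=3): fills=none; bids=[-] asks=[#2:5@98 #3:5@98 #5:10@98 #1:2@99 #7:3@101 #4:2@104]
After op 8 [order #8] market_buy(qty=5): fills=#8x#2:5@98; bids=[-] asks=[#3:5@98 #5:10@98 #1:2@99 #7:3@101 #4:2@104]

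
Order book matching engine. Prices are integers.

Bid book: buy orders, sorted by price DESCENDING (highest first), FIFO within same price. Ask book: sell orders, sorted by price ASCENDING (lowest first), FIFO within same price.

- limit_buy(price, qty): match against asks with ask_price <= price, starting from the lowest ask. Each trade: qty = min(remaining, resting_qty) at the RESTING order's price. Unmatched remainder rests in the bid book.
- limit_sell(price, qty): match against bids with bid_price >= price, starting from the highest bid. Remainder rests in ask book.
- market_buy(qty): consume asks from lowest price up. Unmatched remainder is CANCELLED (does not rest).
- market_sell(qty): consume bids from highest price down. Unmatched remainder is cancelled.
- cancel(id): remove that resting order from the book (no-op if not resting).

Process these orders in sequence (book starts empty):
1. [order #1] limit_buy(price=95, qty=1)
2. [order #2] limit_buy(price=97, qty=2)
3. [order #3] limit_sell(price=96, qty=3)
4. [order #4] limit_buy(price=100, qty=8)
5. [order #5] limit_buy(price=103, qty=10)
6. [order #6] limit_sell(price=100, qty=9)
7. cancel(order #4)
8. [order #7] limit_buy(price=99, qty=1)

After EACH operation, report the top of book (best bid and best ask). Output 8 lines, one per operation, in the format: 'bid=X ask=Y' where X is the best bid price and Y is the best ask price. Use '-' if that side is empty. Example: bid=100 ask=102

After op 1 [order #1] limit_buy(price=95, qty=1): fills=none; bids=[#1:1@95] asks=[-]
After op 2 [order #2] limit_buy(price=97, qty=2): fills=none; bids=[#2:2@97 #1:1@95] asks=[-]
After op 3 [order #3] limit_sell(price=96, qty=3): fills=#2x#3:2@97; bids=[#1:1@95] asks=[#3:1@96]
After op 4 [order #4] limit_buy(price=100, qty=8): fills=#4x#3:1@96; bids=[#4:7@100 #1:1@95] asks=[-]
After op 5 [order #5] limit_buy(price=103, qty=10): fills=none; bids=[#5:10@103 #4:7@100 #1:1@95] asks=[-]
After op 6 [order #6] limit_sell(price=100, qty=9): fills=#5x#6:9@103; bids=[#5:1@103 #4:7@100 #1:1@95] asks=[-]
After op 7 cancel(order #4): fills=none; bids=[#5:1@103 #1:1@95] asks=[-]
After op 8 [order #7] limit_buy(price=99, qty=1): fills=none; bids=[#5:1@103 #7:1@99 #1:1@95] asks=[-]

Answer: bid=95 ask=-
bid=97 ask=-
bid=95 ask=96
bid=100 ask=-
bid=103 ask=-
bid=103 ask=-
bid=103 ask=-
bid=103 ask=-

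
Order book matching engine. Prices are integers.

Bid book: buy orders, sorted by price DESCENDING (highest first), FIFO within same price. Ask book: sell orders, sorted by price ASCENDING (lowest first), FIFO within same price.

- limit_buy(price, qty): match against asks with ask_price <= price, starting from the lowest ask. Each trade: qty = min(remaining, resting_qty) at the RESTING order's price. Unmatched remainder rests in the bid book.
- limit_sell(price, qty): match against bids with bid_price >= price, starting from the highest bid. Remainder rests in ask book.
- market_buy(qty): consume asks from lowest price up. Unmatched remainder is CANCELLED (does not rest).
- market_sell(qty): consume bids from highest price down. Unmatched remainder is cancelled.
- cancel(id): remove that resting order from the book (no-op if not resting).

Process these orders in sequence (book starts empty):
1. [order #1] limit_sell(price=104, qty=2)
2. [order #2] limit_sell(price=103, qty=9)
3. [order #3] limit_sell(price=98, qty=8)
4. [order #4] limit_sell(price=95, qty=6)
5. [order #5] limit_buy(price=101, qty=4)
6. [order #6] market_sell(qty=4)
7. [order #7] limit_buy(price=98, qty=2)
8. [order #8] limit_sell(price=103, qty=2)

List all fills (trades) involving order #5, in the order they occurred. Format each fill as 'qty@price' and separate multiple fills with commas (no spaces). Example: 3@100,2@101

After op 1 [order #1] limit_sell(price=104, qty=2): fills=none; bids=[-] asks=[#1:2@104]
After op 2 [order #2] limit_sell(price=103, qty=9): fills=none; bids=[-] asks=[#2:9@103 #1:2@104]
After op 3 [order #3] limit_sell(price=98, qty=8): fills=none; bids=[-] asks=[#3:8@98 #2:9@103 #1:2@104]
After op 4 [order #4] limit_sell(price=95, qty=6): fills=none; bids=[-] asks=[#4:6@95 #3:8@98 #2:9@103 #1:2@104]
After op 5 [order #5] limit_buy(price=101, qty=4): fills=#5x#4:4@95; bids=[-] asks=[#4:2@95 #3:8@98 #2:9@103 #1:2@104]
After op 6 [order #6] market_sell(qty=4): fills=none; bids=[-] asks=[#4:2@95 #3:8@98 #2:9@103 #1:2@104]
After op 7 [order #7] limit_buy(price=98, qty=2): fills=#7x#4:2@95; bids=[-] asks=[#3:8@98 #2:9@103 #1:2@104]
After op 8 [order #8] limit_sell(price=103, qty=2): fills=none; bids=[-] asks=[#3:8@98 #2:9@103 #8:2@103 #1:2@104]

Answer: 4@95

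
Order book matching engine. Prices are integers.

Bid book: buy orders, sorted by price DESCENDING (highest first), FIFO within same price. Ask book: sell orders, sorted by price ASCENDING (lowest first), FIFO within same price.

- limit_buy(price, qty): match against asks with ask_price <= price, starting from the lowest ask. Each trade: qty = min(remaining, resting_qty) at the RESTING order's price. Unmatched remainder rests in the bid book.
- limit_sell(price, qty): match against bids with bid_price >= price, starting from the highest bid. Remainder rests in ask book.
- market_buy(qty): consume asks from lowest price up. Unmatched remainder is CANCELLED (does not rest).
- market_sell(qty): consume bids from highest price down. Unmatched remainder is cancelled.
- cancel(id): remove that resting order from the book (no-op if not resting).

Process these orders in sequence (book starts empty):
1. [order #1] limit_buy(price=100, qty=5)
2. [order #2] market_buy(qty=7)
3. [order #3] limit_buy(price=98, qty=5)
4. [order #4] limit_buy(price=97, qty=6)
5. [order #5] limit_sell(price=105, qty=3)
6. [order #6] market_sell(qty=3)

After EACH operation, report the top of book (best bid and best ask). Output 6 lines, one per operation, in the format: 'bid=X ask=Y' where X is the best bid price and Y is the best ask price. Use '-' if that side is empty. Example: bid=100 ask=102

After op 1 [order #1] limit_buy(price=100, qty=5): fills=none; bids=[#1:5@100] asks=[-]
After op 2 [order #2] market_buy(qty=7): fills=none; bids=[#1:5@100] asks=[-]
After op 3 [order #3] limit_buy(price=98, qty=5): fills=none; bids=[#1:5@100 #3:5@98] asks=[-]
After op 4 [order #4] limit_buy(price=97, qty=6): fills=none; bids=[#1:5@100 #3:5@98 #4:6@97] asks=[-]
After op 5 [order #5] limit_sell(price=105, qty=3): fills=none; bids=[#1:5@100 #3:5@98 #4:6@97] asks=[#5:3@105]
After op 6 [order #6] market_sell(qty=3): fills=#1x#6:3@100; bids=[#1:2@100 #3:5@98 #4:6@97] asks=[#5:3@105]

Answer: bid=100 ask=-
bid=100 ask=-
bid=100 ask=-
bid=100 ask=-
bid=100 ask=105
bid=100 ask=105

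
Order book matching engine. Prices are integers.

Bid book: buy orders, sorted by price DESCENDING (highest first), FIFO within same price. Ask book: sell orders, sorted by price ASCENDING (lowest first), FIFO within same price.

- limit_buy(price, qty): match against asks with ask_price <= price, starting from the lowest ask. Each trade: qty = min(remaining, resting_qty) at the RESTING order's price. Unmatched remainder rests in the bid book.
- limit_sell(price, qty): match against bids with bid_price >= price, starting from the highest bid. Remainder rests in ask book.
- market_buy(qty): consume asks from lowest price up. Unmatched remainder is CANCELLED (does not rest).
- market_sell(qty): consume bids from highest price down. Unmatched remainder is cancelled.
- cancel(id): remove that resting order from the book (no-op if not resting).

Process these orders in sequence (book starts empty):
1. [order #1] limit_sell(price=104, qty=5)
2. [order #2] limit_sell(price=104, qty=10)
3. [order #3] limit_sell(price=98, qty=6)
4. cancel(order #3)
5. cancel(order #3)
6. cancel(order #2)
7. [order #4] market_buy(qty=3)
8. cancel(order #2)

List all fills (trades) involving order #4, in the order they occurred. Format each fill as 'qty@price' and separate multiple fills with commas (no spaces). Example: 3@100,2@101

After op 1 [order #1] limit_sell(price=104, qty=5): fills=none; bids=[-] asks=[#1:5@104]
After op 2 [order #2] limit_sell(price=104, qty=10): fills=none; bids=[-] asks=[#1:5@104 #2:10@104]
After op 3 [order #3] limit_sell(price=98, qty=6): fills=none; bids=[-] asks=[#3:6@98 #1:5@104 #2:10@104]
After op 4 cancel(order #3): fills=none; bids=[-] asks=[#1:5@104 #2:10@104]
After op 5 cancel(order #3): fills=none; bids=[-] asks=[#1:5@104 #2:10@104]
After op 6 cancel(order #2): fills=none; bids=[-] asks=[#1:5@104]
After op 7 [order #4] market_buy(qty=3): fills=#4x#1:3@104; bids=[-] asks=[#1:2@104]
After op 8 cancel(order #2): fills=none; bids=[-] asks=[#1:2@104]

Answer: 3@104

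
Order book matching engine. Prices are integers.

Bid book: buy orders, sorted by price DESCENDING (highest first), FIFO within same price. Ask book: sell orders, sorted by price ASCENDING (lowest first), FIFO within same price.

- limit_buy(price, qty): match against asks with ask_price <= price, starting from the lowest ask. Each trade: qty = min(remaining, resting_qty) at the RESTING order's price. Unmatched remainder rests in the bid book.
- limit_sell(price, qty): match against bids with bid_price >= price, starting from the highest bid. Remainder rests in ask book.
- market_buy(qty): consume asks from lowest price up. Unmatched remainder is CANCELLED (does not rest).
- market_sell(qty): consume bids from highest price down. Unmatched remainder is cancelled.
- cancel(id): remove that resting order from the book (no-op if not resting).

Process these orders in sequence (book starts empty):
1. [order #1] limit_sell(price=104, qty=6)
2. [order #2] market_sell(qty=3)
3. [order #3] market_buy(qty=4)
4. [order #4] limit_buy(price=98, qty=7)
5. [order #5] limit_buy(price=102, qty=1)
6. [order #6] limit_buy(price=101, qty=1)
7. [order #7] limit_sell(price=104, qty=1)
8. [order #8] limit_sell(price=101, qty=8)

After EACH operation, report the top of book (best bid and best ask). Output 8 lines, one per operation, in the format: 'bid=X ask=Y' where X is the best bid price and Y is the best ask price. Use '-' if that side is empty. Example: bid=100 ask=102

Answer: bid=- ask=104
bid=- ask=104
bid=- ask=104
bid=98 ask=104
bid=102 ask=104
bid=102 ask=104
bid=102 ask=104
bid=98 ask=101

Derivation:
After op 1 [order #1] limit_sell(price=104, qty=6): fills=none; bids=[-] asks=[#1:6@104]
After op 2 [order #2] market_sell(qty=3): fills=none; bids=[-] asks=[#1:6@104]
After op 3 [order #3] market_buy(qty=4): fills=#3x#1:4@104; bids=[-] asks=[#1:2@104]
After op 4 [order #4] limit_buy(price=98, qty=7): fills=none; bids=[#4:7@98] asks=[#1:2@104]
After op 5 [order #5] limit_buy(price=102, qty=1): fills=none; bids=[#5:1@102 #4:7@98] asks=[#1:2@104]
After op 6 [order #6] limit_buy(price=101, qty=1): fills=none; bids=[#5:1@102 #6:1@101 #4:7@98] asks=[#1:2@104]
After op 7 [order #7] limit_sell(price=104, qty=1): fills=none; bids=[#5:1@102 #6:1@101 #4:7@98] asks=[#1:2@104 #7:1@104]
After op 8 [order #8] limit_sell(price=101, qty=8): fills=#5x#8:1@102 #6x#8:1@101; bids=[#4:7@98] asks=[#8:6@101 #1:2@104 #7:1@104]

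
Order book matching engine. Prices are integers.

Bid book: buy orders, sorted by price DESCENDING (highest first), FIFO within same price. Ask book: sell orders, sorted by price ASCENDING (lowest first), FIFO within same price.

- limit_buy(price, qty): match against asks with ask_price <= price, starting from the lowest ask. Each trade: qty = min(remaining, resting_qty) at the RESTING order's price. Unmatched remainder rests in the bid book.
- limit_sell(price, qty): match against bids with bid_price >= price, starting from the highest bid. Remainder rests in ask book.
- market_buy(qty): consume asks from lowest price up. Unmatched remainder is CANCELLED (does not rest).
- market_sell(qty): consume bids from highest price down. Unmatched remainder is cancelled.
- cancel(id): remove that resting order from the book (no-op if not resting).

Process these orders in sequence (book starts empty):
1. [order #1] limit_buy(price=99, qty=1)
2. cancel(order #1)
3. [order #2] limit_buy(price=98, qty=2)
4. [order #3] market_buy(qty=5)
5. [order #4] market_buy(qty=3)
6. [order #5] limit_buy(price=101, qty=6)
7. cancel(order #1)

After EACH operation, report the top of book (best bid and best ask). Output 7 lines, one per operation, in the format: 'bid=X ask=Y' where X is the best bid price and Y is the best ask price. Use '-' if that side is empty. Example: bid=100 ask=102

Answer: bid=99 ask=-
bid=- ask=-
bid=98 ask=-
bid=98 ask=-
bid=98 ask=-
bid=101 ask=-
bid=101 ask=-

Derivation:
After op 1 [order #1] limit_buy(price=99, qty=1): fills=none; bids=[#1:1@99] asks=[-]
After op 2 cancel(order #1): fills=none; bids=[-] asks=[-]
After op 3 [order #2] limit_buy(price=98, qty=2): fills=none; bids=[#2:2@98] asks=[-]
After op 4 [order #3] market_buy(qty=5): fills=none; bids=[#2:2@98] asks=[-]
After op 5 [order #4] market_buy(qty=3): fills=none; bids=[#2:2@98] asks=[-]
After op 6 [order #5] limit_buy(price=101, qty=6): fills=none; bids=[#5:6@101 #2:2@98] asks=[-]
After op 7 cancel(order #1): fills=none; bids=[#5:6@101 #2:2@98] asks=[-]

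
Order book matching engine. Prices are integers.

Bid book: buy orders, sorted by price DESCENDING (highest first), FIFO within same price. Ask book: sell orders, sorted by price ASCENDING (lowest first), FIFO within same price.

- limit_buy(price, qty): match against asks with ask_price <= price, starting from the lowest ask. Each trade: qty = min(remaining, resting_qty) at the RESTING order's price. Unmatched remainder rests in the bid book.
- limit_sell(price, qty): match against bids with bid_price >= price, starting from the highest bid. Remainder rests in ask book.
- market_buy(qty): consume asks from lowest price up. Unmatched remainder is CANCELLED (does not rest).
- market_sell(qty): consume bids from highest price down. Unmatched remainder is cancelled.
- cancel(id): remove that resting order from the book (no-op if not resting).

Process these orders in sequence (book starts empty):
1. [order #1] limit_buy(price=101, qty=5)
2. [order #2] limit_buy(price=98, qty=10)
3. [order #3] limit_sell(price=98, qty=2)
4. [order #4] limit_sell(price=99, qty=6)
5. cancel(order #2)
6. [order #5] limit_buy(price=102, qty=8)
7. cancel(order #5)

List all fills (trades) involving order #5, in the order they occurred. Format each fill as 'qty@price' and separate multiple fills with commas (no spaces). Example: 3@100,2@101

Answer: 3@99

Derivation:
After op 1 [order #1] limit_buy(price=101, qty=5): fills=none; bids=[#1:5@101] asks=[-]
After op 2 [order #2] limit_buy(price=98, qty=10): fills=none; bids=[#1:5@101 #2:10@98] asks=[-]
After op 3 [order #3] limit_sell(price=98, qty=2): fills=#1x#3:2@101; bids=[#1:3@101 #2:10@98] asks=[-]
After op 4 [order #4] limit_sell(price=99, qty=6): fills=#1x#4:3@101; bids=[#2:10@98] asks=[#4:3@99]
After op 5 cancel(order #2): fills=none; bids=[-] asks=[#4:3@99]
After op 6 [order #5] limit_buy(price=102, qty=8): fills=#5x#4:3@99; bids=[#5:5@102] asks=[-]
After op 7 cancel(order #5): fills=none; bids=[-] asks=[-]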